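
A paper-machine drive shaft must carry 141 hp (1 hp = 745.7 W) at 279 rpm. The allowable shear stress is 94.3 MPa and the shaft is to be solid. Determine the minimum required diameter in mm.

ω = 2π·279/60 = 29.22 rad/s, so T = P/ω = 141×745.7 / 29.22 = 3599 N·m.
For a solid shaft τ_max = 16T/(πd³), so d = (16T/(π τ_allow))^(1/3) = (16·3599/(π·9.43×10^7))^(1/3) = 0.05793 m.

57.9 mm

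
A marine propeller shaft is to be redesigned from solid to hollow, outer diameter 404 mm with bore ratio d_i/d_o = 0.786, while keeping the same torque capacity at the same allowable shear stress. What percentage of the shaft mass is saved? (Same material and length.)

Equal τ_max and T ⇒ the solid shaft needs d_s³ = d_o³(1−k⁴), so d_s = 404·(1−0.786⁴)^(1/3) = 344.2 mm.
Area ratio A_h/A_s = d_o²(1−k²)/d_s² = (1−k²)/(1−k⁴)^(2/3) = 0.5266.
Mass saving = 1 − 0.5266 = 47.3 %.

47.3 %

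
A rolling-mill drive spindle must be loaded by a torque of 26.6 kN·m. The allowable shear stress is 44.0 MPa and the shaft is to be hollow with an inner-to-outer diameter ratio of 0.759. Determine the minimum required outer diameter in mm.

166 mm

For a hollow shaft with d_i/d_o = 0.759: τ_max = 16T/(π d_o³ (1−k⁴)), so d_o = [16T/(π τ_allow (1−k⁴))]^(1/3) = [16·26600/(π·4.40×10^7·0.6681)]^(1/3) = 0.1664 m.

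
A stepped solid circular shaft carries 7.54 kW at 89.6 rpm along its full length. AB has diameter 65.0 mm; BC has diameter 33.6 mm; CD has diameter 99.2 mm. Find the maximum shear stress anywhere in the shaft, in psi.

ω = 2π·89.6/60 = 9.383 rad/s, so T = P/ω = 7.54×10³ / 9.383 = 803.6 N·m.
Under the same torque, τ_max = 16T/(πd³) is largest where d is smallest — segment BC (d = 33.6 mm).
τ_max = 16·803.6/(π·(0.0336)³) = 1.079×10^8 Pa.

15600 psi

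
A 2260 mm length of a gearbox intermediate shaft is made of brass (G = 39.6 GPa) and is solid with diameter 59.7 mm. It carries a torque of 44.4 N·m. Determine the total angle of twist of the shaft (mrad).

J = πd⁴/32 = π(0.0597)⁴/32 = 1.247×10^-6 m⁴.
θ = T·L/(G·J) = 44.40 × 2.26 / (39.6×10⁹ × 1.247×10^-6) = 2.032×10^-3 rad.

2.03 mrad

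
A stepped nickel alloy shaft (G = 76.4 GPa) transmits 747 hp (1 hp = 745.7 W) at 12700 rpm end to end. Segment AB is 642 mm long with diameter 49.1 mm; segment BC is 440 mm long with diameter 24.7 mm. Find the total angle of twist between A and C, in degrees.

ω = 2π·12700/60 = 1330 rad/s, so T = P/ω = 747×745.7 / 1330 = 418.8 N·m.
J_AB = π(0.0491)⁴/32 = 5.71×10^-7 m⁴; J_BC = π(0.0247)⁴/32 = 3.65×10^-8 m⁴.
θ = (T/G)·Σ L_i/J_i = (418.8/76.4×10⁹)·(0.642/5.71×10^-7 + 0.440/3.65×10^-8) = 0.07218 rad.

4.14°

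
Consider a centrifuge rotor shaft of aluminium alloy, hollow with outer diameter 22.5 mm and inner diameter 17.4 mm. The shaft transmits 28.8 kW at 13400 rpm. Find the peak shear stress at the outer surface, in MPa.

ω = 2π·13400/60 = 1403 rad/s, so T = P/ω = 28.8×10³ / 1403 = 20.52 N·m.
J = π(d_o⁴ − d_i⁴)/32 = π(0.0225⁴ − 0.0174⁴)/32 = 1.616×10^-8 m⁴.
τ_max = T·r/J = 20.52 × 0.0112 / 1.616×10^-8 = 1.429×10^7 Pa.

14.3 MPa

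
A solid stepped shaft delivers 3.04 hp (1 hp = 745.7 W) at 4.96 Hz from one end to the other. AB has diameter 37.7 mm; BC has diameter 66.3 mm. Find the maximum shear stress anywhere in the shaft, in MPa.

ω = 2π·4.96 = 31.16 rad/s, so T = P/ω = 3.04×745.7 / 31.16 = 72.74 N·m.
Under the same torque, τ_max = 16T/(πd³) is largest where d is smallest — segment AB (d = 37.7 mm).
τ_max = 16·72.74/(π·(0.0377)³) = 6.914×10^6 Pa.

6.91 MPa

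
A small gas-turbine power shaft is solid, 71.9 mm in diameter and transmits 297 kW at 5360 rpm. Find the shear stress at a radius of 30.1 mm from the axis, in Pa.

ω = 2π·5360/60 = 561.3 rad/s, so T = P/ω = 297×10³ / 561.3 = 529.1 N·m.
J = πd⁴/32 = π(0.0719)⁴/32 = 2.624×10^-6 m⁴.
Shear stress varies linearly with radius: τ = T·r/J = 529.1 × 0.0301 / 2.624×10^-6 = 6.070×10^6 Pa.

6.07e6 Pa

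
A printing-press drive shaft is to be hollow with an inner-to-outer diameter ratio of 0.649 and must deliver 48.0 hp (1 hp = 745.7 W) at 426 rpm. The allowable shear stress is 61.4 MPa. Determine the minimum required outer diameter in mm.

43.3 mm

ω = 2π·426/60 = 44.61 rad/s, so T = P/ω = 48.0×745.7 / 44.61 = 802.4 N·m.
For a hollow shaft with d_i/d_o = 0.649: τ_max = 16T/(π d_o³ (1−k⁴)), so d_o = [16T/(π τ_allow (1−k⁴))]^(1/3) = [16·802.4/(π·6.14×10^7·0.8226)]^(1/3) = 0.04325 m.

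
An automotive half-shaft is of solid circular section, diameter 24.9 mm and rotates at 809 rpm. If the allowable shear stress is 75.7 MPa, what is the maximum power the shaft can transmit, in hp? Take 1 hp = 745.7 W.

26.1 hp

J = πd⁴/32 = π(0.0249)⁴/32 = 3.774×10^-8 m⁴.
T_max = τ_allow·J/r = 7.57×10^7 × 3.774×10^-8 / 0.0124 = 229.5 N·m.
ω = 2π·809/60 = 84.72 rad/s, so P_max = T_max·ω = 1.944×10^4 W.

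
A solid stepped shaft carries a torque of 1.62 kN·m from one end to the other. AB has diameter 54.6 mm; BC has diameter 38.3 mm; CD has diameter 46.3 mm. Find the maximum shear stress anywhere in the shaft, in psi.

Under the same torque, τ_max = 16T/(πd³) is largest where d is smallest — segment BC (d = 38.3 mm).
τ_max = 16·1620/(π·(0.0383)³) = 1.469×10^8 Pa.

21300 psi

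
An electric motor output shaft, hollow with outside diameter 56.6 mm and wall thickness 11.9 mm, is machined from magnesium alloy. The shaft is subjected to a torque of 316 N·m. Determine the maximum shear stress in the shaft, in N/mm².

J = π(d_o⁴ − d_i⁴)/32 = π(0.0566⁴ − 0.0328⁴)/32 = 8.939×10^-7 m⁴.
τ_max = T·r/J = 316.0 × 0.0283 / 8.939×10^-7 = 1.000×10^7 Pa.

10.0 N/mm²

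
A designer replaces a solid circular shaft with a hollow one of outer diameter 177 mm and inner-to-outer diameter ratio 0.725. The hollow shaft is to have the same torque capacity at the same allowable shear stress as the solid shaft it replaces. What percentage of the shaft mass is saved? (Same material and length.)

Equal τ_max and T ⇒ the solid shaft needs d_s³ = d_o³(1−k⁴), so d_s = 177·(1−0.725⁴)^(1/3) = 158.9 mm.
Area ratio A_h/A_s = d_o²(1−k²)/d_s² = (1−k²)/(1−k⁴)^(2/3) = 0.5885.
Mass saving = 1 − 0.5885 = 41.2 %.

41.2 %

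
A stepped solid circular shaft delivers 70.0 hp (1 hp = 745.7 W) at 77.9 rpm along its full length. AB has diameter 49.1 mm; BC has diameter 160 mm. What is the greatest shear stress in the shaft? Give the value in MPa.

275 MPa

ω = 2π·77.9/60 = 8.158 rad/s, so T = P/ω = 70.0×745.7 / 8.158 = 6399 N·m.
Under the same torque, τ_max = 16T/(πd³) is largest where d is smallest — segment AB (d = 49.1 mm).
τ_max = 16·6399/(π·(0.0491)³) = 2.753×10^8 Pa.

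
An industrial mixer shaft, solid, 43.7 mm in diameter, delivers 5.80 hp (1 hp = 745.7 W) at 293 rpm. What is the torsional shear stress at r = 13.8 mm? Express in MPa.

5.43 MPa

ω = 2π·293/60 = 30.68 rad/s, so T = P/ω = 5.80×745.7 / 30.68 = 141.0 N·m.
J = πd⁴/32 = π(0.0437)⁴/32 = 3.580×10^-7 m⁴.
Shear stress varies linearly with radius: τ = T·r/J = 141.0 × 0.0138 / 3.580×10^-7 = 5.433×10^6 Pa.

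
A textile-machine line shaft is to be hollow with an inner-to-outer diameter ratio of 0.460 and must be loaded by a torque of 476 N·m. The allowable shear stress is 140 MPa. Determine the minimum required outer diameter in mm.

For a hollow shaft with d_i/d_o = 0.460: τ_max = 16T/(π d_o³ (1−k⁴)), so d_o = [16T/(π τ_allow (1−k⁴))]^(1/3) = [16·476.0/(π·1.40×10^8·0.9552)]^(1/3) = 0.02627 m.

26.3 mm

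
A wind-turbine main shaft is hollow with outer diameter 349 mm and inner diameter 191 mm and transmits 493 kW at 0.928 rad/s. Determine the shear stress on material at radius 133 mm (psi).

7730 psi

ω = 0.928 rad/s, so T = P/ω = 493×10³ / 0.9280 = 531200 N·m.
J = π(d_o⁴ − d_i⁴)/32 = π(0.349⁴ − 0.191⁴)/32 = 1.326×10^-3 m⁴.
Shear stress varies linearly with radius: τ = T·r/J = 531200 × 0.133 / 1.326×10^-3 = 5.329×10^7 Pa.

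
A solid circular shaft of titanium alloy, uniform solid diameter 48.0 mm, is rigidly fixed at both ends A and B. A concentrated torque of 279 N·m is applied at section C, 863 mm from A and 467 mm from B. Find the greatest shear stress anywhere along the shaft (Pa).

With uniform GJ and both ends fixed, compatibility θ_AC = θ_CB gives T_A·a = T_B·b, together with T_A + T_B = T₀.
T_A = T₀·b/(a+b) = 279.0·467/1330 = 97.96 N·m; T_B = 181.0 N·m.
τ in each portion: τ_AC = 4.51×10^6 Pa, τ_CB = 8.34×10^6 Pa; maximum is in CB.
τ_max = T_CB·r/J = 181.0·0.0240/5.21×10^-7 = 8.337×10^6 Pa.

8.34e6 Pa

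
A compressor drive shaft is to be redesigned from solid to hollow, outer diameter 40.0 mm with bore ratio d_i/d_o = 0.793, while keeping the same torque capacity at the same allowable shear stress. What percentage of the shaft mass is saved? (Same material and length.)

Equal τ_max and T ⇒ the solid shaft needs d_s³ = d_o³(1−k⁴), so d_s = 40.0·(1−0.793⁴)^(1/3) = 33.82 mm.
Area ratio A_h/A_s = d_o²(1−k²)/d_s² = (1−k²)/(1−k⁴)^(2/3) = 0.5191.
Mass saving = 1 − 0.5191 = 48.1 %.

48.1 %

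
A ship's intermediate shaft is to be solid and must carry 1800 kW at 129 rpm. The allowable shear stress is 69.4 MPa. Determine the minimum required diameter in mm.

ω = 2π·129/60 = 13.51 rad/s, so T = P/ω = 1800×10³ / 13.51 = 133200 N·m.
For a solid shaft τ_max = 16T/(πd³), so d = (16T/(π τ_allow))^(1/3) = (16·133200/(π·6.94×10^7))^(1/3) = 0.2138 m.

214 mm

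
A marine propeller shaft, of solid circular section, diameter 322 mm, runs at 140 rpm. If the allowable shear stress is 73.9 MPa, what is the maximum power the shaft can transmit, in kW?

7100 kW

J = πd⁴/32 = π(0.322)⁴/32 = 1.055×10^-3 m⁴.
T_max = τ_allow·J/r = 7.39×10^7 × 1.055×10^-3 / 0.161 = 484400 N·m.
ω = 2π·140/60 = 14.66 rad/s, so P_max = T_max·ω = 7.102×10^6 W.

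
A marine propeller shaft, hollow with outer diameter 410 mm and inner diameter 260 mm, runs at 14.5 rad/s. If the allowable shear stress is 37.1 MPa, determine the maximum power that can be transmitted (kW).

J = π(d_o⁴ − d_i⁴)/32 = π(0.410⁴ − 0.260⁴)/32 = 2.326×10^-3 m⁴.
T_max = τ_allow·J/r = 3.71×10^7 × 2.326×10^-3 / 0.205 = 420900 N·m.
ω = 14.5 rad/s, so P_max = T_max·ω = 6.103×10^6 W.

6100 kW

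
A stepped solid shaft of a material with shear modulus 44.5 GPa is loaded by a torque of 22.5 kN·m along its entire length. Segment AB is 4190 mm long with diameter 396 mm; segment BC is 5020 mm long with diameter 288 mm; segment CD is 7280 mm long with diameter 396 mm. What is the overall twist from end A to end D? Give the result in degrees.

J_AB = π(0.396)⁴/32 = 2.41×10^-3 m⁴; J_BC = π(0.288)⁴/32 = 6.75×10^-4 m⁴; J_CD = π(0.396)⁴/32 = 2.41×10^-3 m⁴.
θ = (T/G)·Σ L_i/J_i = (22500/44.5×10⁹)·(4.19/2.41×10^-3 + 5.02/6.75×10^-4 + 7.28/2.41×10^-3) = 6.160×10^-3 rad.

0.353°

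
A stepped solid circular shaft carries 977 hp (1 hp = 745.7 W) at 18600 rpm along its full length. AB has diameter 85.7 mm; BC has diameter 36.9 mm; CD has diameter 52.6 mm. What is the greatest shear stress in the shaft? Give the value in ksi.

ω = 2π·18600/60 = 1948 rad/s, so T = P/ω = 977×745.7 / 1948 = 374.0 N·m.
Under the same torque, τ_max = 16T/(πd³) is largest where d is smallest — segment BC (d = 36.9 mm).
τ_max = 16·374.0/(π·(0.0369)³) = 3.791×10^7 Pa.

5.50 ksi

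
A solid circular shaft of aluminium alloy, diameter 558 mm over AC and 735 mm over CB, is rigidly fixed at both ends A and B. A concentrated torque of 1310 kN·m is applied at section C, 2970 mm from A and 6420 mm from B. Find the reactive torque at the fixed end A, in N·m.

548000 N·m

Compatibility: T_A·a/J_AC = T_B·b/J_CB with T_A + T_B = T₀.
J_AC = 9.52×10^-3 m⁴, J_CB = 0.0287 m⁴, so T_A = T₀·(J_AC/a)/((J_AC/a)+(J_CB/b)) = 547500 N·m, T_B = 762500 N·m.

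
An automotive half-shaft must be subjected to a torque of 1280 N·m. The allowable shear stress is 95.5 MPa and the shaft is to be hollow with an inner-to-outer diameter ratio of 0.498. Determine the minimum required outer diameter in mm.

For a hollow shaft with d_i/d_o = 0.498: τ_max = 16T/(π d_o³ (1−k⁴)), so d_o = [16T/(π τ_allow (1−k⁴))]^(1/3) = [16·1280/(π·9.55×10^7·0.9385)]^(1/3) = 0.04174 m.

41.7 mm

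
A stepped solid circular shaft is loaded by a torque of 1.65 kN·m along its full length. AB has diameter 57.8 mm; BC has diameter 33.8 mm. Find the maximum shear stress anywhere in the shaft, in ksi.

Under the same torque, τ_max = 16T/(πd³) is largest where d is smallest — segment BC (d = 33.8 mm).
τ_max = 16·1650/(π·(0.0338)³) = 2.176×10^8 Pa.

31.6 ksi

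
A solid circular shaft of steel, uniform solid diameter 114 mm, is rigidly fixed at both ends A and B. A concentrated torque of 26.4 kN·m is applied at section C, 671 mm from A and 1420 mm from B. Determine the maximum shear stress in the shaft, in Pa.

6.16e7 Pa

With uniform GJ and both ends fixed, compatibility θ_AC = θ_CB gives T_A·a = T_B·b, together with T_A + T_B = T₀.
T_A = T₀·b/(a+b) = 26400·1420/2091 = 17930 N·m; T_B = 8472 N·m.
τ in each portion: τ_AC = 6.16×10^7 Pa, τ_CB = 2.91×10^7 Pa; maximum is in AC.
τ_max = T_AC·r/J = 17930·0.0570/1.66×10^-5 = 6.163×10^7 Pa.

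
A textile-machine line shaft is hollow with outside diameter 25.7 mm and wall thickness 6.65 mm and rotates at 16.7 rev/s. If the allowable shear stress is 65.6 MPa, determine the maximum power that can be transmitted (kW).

J = π(d_o⁴ − d_i⁴)/32 = π(0.0257⁴ − 0.0124⁴)/32 = 4.051×10^-8 m⁴.
T_max = τ_allow·J/r = 6.56×10^7 × 4.051×10^-8 / 0.0129 = 206.8 N·m.
ω = 2π·16.7 = 104.9 rad/s, so P_max = T_max·ω = 2.170×10^4 W.

21.7 kW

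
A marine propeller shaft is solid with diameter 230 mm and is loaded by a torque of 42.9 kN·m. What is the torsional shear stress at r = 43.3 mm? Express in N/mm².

6.76 N/mm²

J = πd⁴/32 = π(0.230)⁴/32 = 2.747×10^-4 m⁴.
Shear stress varies linearly with radius: τ = T·r/J = 42900 × 0.0433 / 2.747×10^-4 = 6.761×10^6 Pa.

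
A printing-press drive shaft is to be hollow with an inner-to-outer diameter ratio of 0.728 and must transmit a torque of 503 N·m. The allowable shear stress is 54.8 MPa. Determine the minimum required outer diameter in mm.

For a hollow shaft with d_i/d_o = 0.728: τ_max = 16T/(π d_o³ (1−k⁴)), so d_o = [16T/(π τ_allow (1−k⁴))]^(1/3) = [16·503.0/(π·5.48×10^7·0.7191)]^(1/3) = 0.04021 m.

40.2 mm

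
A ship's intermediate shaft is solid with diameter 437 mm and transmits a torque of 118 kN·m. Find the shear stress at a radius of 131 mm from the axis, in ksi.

J = πd⁴/32 = π(0.437)⁴/32 = 3.580×10^-3 m⁴.
Shear stress varies linearly with radius: τ = T·r/J = 118000 × 0.131 / 3.580×10^-3 = 4.317×10^6 Pa.

0.626 ksi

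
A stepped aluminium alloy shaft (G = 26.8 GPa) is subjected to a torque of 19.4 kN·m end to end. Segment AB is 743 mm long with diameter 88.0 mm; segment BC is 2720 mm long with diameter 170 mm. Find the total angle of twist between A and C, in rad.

J_AB = π(0.0880)⁴/32 = 5.89×10^-6 m⁴; J_BC = π(0.170)⁴/32 = 8.20×10^-5 m⁴.
θ = (T/G)·Σ L_i/J_i = (19400/26.8×10⁹)·(0.743/5.89×10^-6 + 2.72/8.20×10^-5) = 0.1154 rad.

0.115 rad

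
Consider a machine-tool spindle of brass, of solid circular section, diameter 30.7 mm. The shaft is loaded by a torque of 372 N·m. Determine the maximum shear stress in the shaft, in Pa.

6.55e7 Pa

J = πd⁴/32 = π(0.0307)⁴/32 = 8.721×10^-8 m⁴.
τ_max = T·r/J = 372.0 × 0.0153 / 8.721×10^-8 = 6.548×10^7 Pa.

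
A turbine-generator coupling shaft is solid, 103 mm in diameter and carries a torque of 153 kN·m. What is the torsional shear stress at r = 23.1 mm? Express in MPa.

320 MPa

J = πd⁴/32 = π(0.103)⁴/32 = 1.105×10^-5 m⁴.
Shear stress varies linearly with radius: τ = T·r/J = 153000 × 0.0231 / 1.105×10^-5 = 3.199×10^8 Pa.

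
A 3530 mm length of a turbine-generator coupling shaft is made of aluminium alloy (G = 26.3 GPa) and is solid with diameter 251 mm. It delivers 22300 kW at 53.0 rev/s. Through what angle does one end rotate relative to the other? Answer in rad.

0.0231 rad

ω = 2π·53.0 = 333.0 rad/s, so T = P/ω = 22300×10³ / 333.0 = 66970 N·m.
J = πd⁴/32 = π(0.251)⁴/32 = 3.897×10^-4 m⁴.
θ = T·L/(G·J) = 66970 × 3.53 / (26.3×10⁹ × 3.897×10^-4) = 0.02307 rad.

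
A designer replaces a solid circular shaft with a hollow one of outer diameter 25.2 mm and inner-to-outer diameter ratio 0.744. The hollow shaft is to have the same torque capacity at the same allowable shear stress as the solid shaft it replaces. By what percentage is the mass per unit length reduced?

43.0 %

Equal τ_max and T ⇒ the solid shaft needs d_s³ = d_o³(1−k⁴), so d_s = 25.2·(1−0.744⁴)^(1/3) = 22.31 mm.
Area ratio A_h/A_s = d_o²(1−k²)/d_s² = (1−k²)/(1−k⁴)^(2/3) = 0.5698.
Mass saving = 1 − 0.5698 = 43.0 %.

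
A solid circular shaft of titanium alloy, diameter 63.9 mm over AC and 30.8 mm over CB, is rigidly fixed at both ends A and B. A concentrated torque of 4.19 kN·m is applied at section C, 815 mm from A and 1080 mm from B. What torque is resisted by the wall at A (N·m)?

4030 N·m

Compatibility: T_A·a/J_AC = T_B·b/J_CB with T_A + T_B = T₀.
J_AC = 1.64×10^-6 m⁴, J_CB = 8.83×10^-8 m⁴, so T_A = T₀·(J_AC/a)/((J_AC/a)+(J_CB/b)) = 4026 N·m, T_B = 164.0 N·m.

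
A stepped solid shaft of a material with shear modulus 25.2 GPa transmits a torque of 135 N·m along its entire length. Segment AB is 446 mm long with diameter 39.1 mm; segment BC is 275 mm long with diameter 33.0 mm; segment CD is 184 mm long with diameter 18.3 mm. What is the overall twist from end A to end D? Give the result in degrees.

6.45°

J_AB = π(0.0391)⁴/32 = 2.29×10^-7 m⁴; J_BC = π(0.0330)⁴/32 = 1.16×10^-7 m⁴; J_CD = π(0.0183)⁴/32 = 1.10×10^-8 m⁴.
θ = (T/G)·Σ L_i/J_i = (135.0/25.2×10⁹)·(0.446/2.29×10^-7 + 0.275/1.16×10^-7 + 0.184/1.10×10^-8) = 0.1126 rad.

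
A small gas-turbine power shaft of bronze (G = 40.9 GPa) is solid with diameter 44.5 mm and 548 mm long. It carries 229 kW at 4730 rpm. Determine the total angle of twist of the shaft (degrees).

ω = 2π·4730/60 = 495.3 rad/s, so T = P/ω = 229×10³ / 495.3 = 462.3 N·m.
J = πd⁴/32 = π(0.0445)⁴/32 = 3.850×10^-7 m⁴.
θ = T·L/(G·J) = 462.3 × 0.548 / (40.9×10⁹ × 3.850×10^-7) = 0.01609 rad.

0.922°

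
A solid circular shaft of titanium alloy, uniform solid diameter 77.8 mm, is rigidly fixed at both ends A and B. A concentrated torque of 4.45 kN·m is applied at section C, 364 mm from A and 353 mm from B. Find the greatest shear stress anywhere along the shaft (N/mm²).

With uniform GJ and both ends fixed, compatibility θ_AC = θ_CB gives T_A·a = T_B·b, together with T_A + T_B = T₀.
T_A = T₀·b/(a+b) = 4450·353/717.0 = 2191 N·m; T_B = 2259 N·m.
τ in each portion: τ_AC = 2.37×10^7 Pa, τ_CB = 2.44×10^7 Pa; maximum is in CB.
τ_max = T_CB·r/J = 2259·0.0389/3.60×10^-6 = 2.443×10^7 Pa.

24.4 N/mm²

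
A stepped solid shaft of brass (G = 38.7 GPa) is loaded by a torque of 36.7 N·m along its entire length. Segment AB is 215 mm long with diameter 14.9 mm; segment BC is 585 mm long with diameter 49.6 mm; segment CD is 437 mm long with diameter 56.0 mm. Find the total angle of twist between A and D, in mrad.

J_AB = π(0.0149)⁴/32 = 4.84×10^-9 m⁴; J_BC = π(0.0496)⁴/32 = 5.94×10^-7 m⁴; J_CD = π(0.0560)⁴/32 = 9.65×10^-7 m⁴.
θ = (T/G)·Σ L_i/J_i = (36.70/38.7×10⁹)·(0.215/4.84×10^-9 + 0.585/5.94×10^-7 + 0.437/9.65×10^-7) = 0.04350 rad.

43.5 mrad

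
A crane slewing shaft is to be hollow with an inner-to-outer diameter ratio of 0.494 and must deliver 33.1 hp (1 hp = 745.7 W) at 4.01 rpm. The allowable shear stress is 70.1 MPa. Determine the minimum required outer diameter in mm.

166 mm

ω = 2π·4.01/60 = 0.4199 rad/s, so T = P/ω = 33.1×745.7 / 0.4199 = 58780 N·m.
For a hollow shaft with d_i/d_o = 0.494: τ_max = 16T/(π d_o³ (1−k⁴)), so d_o = [16T/(π τ_allow (1−k⁴))]^(1/3) = [16·58780/(π·7.01×10^7·0.9404)]^(1/3) = 0.1656 m.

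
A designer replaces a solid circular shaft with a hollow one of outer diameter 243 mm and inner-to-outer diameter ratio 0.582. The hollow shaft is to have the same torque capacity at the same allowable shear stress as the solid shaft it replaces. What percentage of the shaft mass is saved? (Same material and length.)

28.3 %

Equal τ_max and T ⇒ the solid shaft needs d_s³ = d_o³(1−k⁴), so d_s = 243·(1−0.582⁴)^(1/3) = 233.3 mm.
Area ratio A_h/A_s = d_o²(1−k²)/d_s² = (1−k²)/(1−k⁴)^(2/3) = 0.7172.
Mass saving = 1 − 0.7172 = 28.3 %.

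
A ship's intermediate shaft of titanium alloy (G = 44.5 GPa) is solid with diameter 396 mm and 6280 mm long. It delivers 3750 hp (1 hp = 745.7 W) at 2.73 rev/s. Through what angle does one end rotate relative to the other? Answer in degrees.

ω = 2π·2.73 = 17.15 rad/s, so T = P/ω = 3750×745.7 / 17.15 = 163000 N·m.
J = πd⁴/32 = π(0.396)⁴/32 = 2.414×10^-3 m⁴.
θ = T·L/(G·J) = 163000 × 6.28 / (44.5×10⁹ × 2.414×10^-3) = 9.530×10^-3 rad.

0.546°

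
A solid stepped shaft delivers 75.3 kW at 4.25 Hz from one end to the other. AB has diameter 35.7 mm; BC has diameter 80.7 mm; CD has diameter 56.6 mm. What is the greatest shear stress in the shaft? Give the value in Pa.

ω = 2π·4.25 = 26.70 rad/s, so T = P/ω = 75.3×10³ / 26.70 = 2820 N·m.
Under the same torque, τ_max = 16T/(πd³) is largest where d is smallest — segment AB (d = 35.7 mm).
τ_max = 16·2820/(π·(0.0357)³) = 3.156×10^8 Pa.

3.16e8 Pa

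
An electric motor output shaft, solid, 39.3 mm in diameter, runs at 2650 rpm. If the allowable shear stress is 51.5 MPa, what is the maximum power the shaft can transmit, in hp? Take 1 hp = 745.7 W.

228 hp

J = πd⁴/32 = π(0.0393)⁴/32 = 2.342×10^-7 m⁴.
T_max = τ_allow·J/r = 5.15×10^7 × 2.342×10^-7 / 0.0196 = 613.8 N·m.
ω = 2π·2650/60 = 277.5 rad/s, so P_max = T_max·ω = 1.703×10^5 W.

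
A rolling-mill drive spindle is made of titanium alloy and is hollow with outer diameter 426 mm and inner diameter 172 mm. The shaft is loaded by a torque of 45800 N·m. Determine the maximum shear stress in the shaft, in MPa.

3.10 MPa

J = π(d_o⁴ − d_i⁴)/32 = π(0.426⁴ − 0.172⁴)/32 = 3.147×10^-3 m⁴.
τ_max = T·r/J = 45800 × 0.213 / 3.147×10^-3 = 3.100×10^6 Pa.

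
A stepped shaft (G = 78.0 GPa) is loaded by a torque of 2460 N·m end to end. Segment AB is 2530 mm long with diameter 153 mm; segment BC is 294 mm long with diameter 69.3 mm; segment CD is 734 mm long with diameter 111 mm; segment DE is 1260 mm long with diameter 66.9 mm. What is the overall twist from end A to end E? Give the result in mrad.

27.3 mrad

J_AB = π(0.153)⁴/32 = 5.38×10^-5 m⁴; J_BC = π(0.0693)⁴/32 = 2.26×10^-6 m⁴; J_CD = π(0.111)⁴/32 = 1.49×10^-5 m⁴; J_DE = π(0.0669)⁴/32 = 1.97×10^-6 m⁴.
θ = (T/G)·Σ L_i/J_i = (2460/78.0×10⁹)·(2.53/5.38×10^-5 + 0.294/2.26×10^-6 + 0.734/1.49×10^-5 + 1.26/1.97×10^-6) = 0.02734 rad.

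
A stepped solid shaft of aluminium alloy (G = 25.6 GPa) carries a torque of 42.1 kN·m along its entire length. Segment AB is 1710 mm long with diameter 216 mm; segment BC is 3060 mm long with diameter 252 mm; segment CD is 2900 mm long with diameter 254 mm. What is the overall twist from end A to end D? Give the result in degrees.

2.15°

J_AB = π(0.216)⁴/32 = 2.14×10^-4 m⁴; J_BC = π(0.252)⁴/32 = 3.96×10^-4 m⁴; J_CD = π(0.254)⁴/32 = 4.09×10^-4 m⁴.
θ = (T/G)·Σ L_i/J_i = (42100/25.6×10⁹)·(1.71/2.14×10^-4 + 3.06/3.96×10^-4 + 2.90/4.09×10^-4) = 0.03754 rad.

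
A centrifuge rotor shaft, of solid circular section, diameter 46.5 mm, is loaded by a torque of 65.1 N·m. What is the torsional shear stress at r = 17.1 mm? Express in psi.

J = πd⁴/32 = π(0.0465)⁴/32 = 4.590×10^-7 m⁴.
Shear stress varies linearly with radius: τ = T·r/J = 65.10 × 0.0171 / 4.590×10^-7 = 2.425×10^6 Pa.

352 psi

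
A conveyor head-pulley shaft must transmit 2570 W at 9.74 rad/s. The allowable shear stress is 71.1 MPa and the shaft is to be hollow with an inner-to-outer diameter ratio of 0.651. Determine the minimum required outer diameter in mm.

28.5 mm

ω = 9.74 rad/s, so T = P/ω = 2570 / 9.740 = 263.9 N·m.
For a hollow shaft with d_i/d_o = 0.651: τ_max = 16T/(π d_o³ (1−k⁴)), so d_o = [16T/(π τ_allow (1−k⁴))]^(1/3) = [16·263.9/(π·7.11×10^7·0.8204)]^(1/3) = 0.02845 m.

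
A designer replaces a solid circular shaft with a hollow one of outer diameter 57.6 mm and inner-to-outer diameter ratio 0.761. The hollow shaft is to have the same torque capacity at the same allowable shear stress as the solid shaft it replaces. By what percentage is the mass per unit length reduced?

44.7 %

Equal τ_max and T ⇒ the solid shaft needs d_s³ = d_o³(1−k⁴), so d_s = 57.6·(1−0.761⁴)^(1/3) = 50.27 mm.
Area ratio A_h/A_s = d_o²(1−k²)/d_s² = (1−k²)/(1−k⁴)^(2/3) = 0.5526.
Mass saving = 1 − 0.5526 = 44.7 %.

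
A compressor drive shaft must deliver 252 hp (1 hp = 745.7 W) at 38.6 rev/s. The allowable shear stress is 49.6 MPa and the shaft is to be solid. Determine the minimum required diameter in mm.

ω = 2π·38.6 = 242.5 rad/s, so T = P/ω = 252×745.7 / 242.5 = 774.8 N·m.
For a solid shaft τ_max = 16T/(πd³), so d = (16T/(π τ_allow))^(1/3) = (16·774.8/(π·4.96×10^7))^(1/3) = 0.04301 m.

43.0 mm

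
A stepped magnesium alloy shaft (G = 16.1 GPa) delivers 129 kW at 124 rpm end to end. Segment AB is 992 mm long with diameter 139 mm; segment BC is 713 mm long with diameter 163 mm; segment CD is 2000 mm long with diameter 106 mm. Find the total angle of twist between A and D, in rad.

ω = 2π·124/60 = 12.99 rad/s, so T = P/ω = 129×10³ / 12.99 = 9934 N·m.
J_AB = π(0.139)⁴/32 = 3.66×10^-5 m⁴; J_BC = π(0.163)⁴/32 = 6.93×10^-5 m⁴; J_CD = π(0.106)⁴/32 = 1.24×10^-5 m⁴.
θ = (T/G)·Σ L_i/J_i = (9934/16.1×10⁹)·(0.992/3.66×10^-5 + 0.713/6.93×10^-5 + 2.00/1.24×10^-5) = 0.1226 rad.

0.123 rad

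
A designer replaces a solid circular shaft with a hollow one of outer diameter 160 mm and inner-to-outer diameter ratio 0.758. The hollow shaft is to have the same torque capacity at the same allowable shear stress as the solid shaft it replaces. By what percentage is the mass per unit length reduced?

44.4 %

Equal τ_max and T ⇒ the solid shaft needs d_s³ = d_o³(1−k⁴), so d_s = 160·(1−0.758⁴)^(1/3) = 140.0 mm.
Area ratio A_h/A_s = d_o²(1−k²)/d_s² = (1−k²)/(1−k⁴)^(2/3) = 0.5557.
Mass saving = 1 − 0.5557 = 44.4 %.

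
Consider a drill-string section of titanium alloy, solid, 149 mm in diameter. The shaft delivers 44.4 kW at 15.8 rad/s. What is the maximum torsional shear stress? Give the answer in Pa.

ω = 15.8 rad/s, so T = P/ω = 44.4×10³ / 15.80 = 2810 N·m.
J = πd⁴/32 = π(0.149)⁴/32 = 4.839×10^-5 m⁴.
τ_max = T·r/J = 2810 × 0.0745 / 4.839×10^-5 = 4.327×10^6 Pa.

4.33e6 Pa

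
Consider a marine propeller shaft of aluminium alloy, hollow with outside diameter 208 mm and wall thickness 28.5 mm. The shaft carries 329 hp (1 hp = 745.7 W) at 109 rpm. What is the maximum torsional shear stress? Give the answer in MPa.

16.8 MPa

ω = 2π·109/60 = 11.41 rad/s, so T = P/ω = 329×745.7 / 11.41 = 21490 N·m.
J = π(d_o⁴ − d_i⁴)/32 = π(0.208⁴ − 0.151⁴)/32 = 1.327×10^-4 m⁴.
τ_max = T·r/J = 21490 × 0.104 / 1.327×10^-4 = 1.684×10^7 Pa.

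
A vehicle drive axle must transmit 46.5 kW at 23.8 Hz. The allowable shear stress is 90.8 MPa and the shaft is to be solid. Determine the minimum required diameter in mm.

ω = 2π·23.8 = 149.5 rad/s, so T = P/ω = 46.5×10³ / 149.5 = 311.0 N·m.
For a solid shaft τ_max = 16T/(πd³), so d = (16T/(π τ_allow))^(1/3) = (16·311.0/(π·9.08×10^7))^(1/3) = 0.02593 m.

25.9 mm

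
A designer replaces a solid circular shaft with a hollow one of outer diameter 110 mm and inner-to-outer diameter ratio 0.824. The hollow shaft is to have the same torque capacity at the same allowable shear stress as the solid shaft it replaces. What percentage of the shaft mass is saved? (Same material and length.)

51.5 %

Equal τ_max and T ⇒ the solid shaft needs d_s³ = d_o³(1−k⁴), so d_s = 110·(1−0.824⁴)^(1/3) = 89.52 mm.
Area ratio A_h/A_s = d_o²(1−k²)/d_s² = (1−k²)/(1−k⁴)^(2/3) = 0.4847.
Mass saving = 1 − 0.4847 = 51.5 %.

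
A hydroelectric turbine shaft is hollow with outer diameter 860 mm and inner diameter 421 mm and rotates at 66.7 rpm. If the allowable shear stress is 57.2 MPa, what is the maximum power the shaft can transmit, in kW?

J = π(d_o⁴ − d_i⁴)/32 = π(0.860⁴ − 0.421⁴)/32 = 0.05062 m⁴.
T_max = τ_allow·J/r = 5.72×10^7 × 0.05062 / 0.430 = 6.733e6 N·m.
ω = 2π·66.7/60 = 6.985 rad/s, so P_max = T_max·ω = 4.703×10^7 W.

47000 kW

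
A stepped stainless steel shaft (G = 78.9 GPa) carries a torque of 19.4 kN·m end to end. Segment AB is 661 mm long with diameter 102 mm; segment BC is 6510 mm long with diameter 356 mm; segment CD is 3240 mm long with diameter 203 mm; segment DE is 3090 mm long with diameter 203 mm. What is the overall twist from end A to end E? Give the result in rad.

J_AB = π(0.102)⁴/32 = 1.06×10^-5 m⁴; J_BC = π(0.356)⁴/32 = 1.58×10^-3 m⁴; J_CD = π(0.203)⁴/32 = 1.67×10^-4 m⁴; J_DE = π(0.203)⁴/32 = 1.67×10^-4 m⁴.
θ = (T/G)·Σ L_i/J_i = (19400/78.9×10⁹)·(0.661/1.06×10^-5 + 6.51/1.58×10^-3 + 3.24/1.67×10^-4 + 3.09/1.67×10^-4) = 0.02564 rad.

0.0256 rad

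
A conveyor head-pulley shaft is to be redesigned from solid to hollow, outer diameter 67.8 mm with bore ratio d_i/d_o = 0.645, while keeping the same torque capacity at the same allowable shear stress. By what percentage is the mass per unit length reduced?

Equal τ_max and T ⇒ the solid shaft needs d_s³ = d_o³(1−k⁴), so d_s = 67.8·(1−0.645⁴)^(1/3) = 63.64 mm.
Area ratio A_h/A_s = d_o²(1−k²)/d_s² = (1−k²)/(1−k⁴)^(2/3) = 0.6629.
Mass saving = 1 − 0.6629 = 33.7 %.

33.7 %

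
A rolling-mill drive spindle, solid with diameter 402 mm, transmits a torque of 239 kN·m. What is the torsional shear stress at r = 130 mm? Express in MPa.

12.1 MPa

J = πd⁴/32 = π(0.402)⁴/32 = 2.564×10^-3 m⁴.
Shear stress varies linearly with radius: τ = T·r/J = 239000 × 0.130 / 2.564×10^-3 = 1.212×10^7 Pa.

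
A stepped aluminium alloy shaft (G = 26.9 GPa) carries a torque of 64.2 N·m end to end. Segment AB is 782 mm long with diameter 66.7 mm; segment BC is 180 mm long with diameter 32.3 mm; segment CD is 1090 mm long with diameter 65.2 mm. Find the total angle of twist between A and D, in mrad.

J_AB = π(0.0667)⁴/32 = 1.94×10^-6 m⁴; J_BC = π(0.0323)⁴/32 = 1.07×10^-7 m⁴; J_CD = π(0.0652)⁴/32 = 1.77×10^-6 m⁴.
θ = (T/G)·Σ L_i/J_i = (64.20/26.9×10⁹)·(0.782/1.94×10^-6 + 0.180/1.07×10^-7 + 1.09/1.77×10^-6) = 6.447×10^-3 rad.

6.45 mrad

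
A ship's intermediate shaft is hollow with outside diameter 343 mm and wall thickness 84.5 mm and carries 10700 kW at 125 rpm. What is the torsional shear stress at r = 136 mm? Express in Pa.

8.76e7 Pa

ω = 2π·125/60 = 13.09 rad/s, so T = P/ω = 10700×10³ / 13.09 = 817400 N·m.
J = π(d_o⁴ − d_i⁴)/32 = π(0.343⁴ − 0.174⁴)/32 = 1.269×10^-3 m⁴.
Shear stress varies linearly with radius: τ = T·r/J = 817400 × 0.136 / 1.269×10^-3 = 8.761×10^7 Pa.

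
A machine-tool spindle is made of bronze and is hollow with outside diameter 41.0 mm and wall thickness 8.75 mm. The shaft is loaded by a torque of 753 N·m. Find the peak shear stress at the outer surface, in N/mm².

62.4 N/mm²

J = π(d_o⁴ − d_i⁴)/32 = π(0.0410⁴ − 0.0235⁴)/32 = 2.475×10^-7 m⁴.
τ_max = T·r/J = 753.0 × 0.0205 / 2.475×10^-7 = 6.238×10^7 Pa.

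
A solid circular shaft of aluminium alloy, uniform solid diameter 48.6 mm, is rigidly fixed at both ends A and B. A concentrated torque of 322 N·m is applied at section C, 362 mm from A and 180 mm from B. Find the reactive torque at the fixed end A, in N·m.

107 N·m

With uniform GJ and both ends fixed, compatibility θ_AC = θ_CB gives T_A·a = T_B·b, together with T_A + T_B = T₀.
T_A = T₀·b/(a+b) = 322.0·180/542.0 = 106.9 N·m; T_B = 215.1 N·m.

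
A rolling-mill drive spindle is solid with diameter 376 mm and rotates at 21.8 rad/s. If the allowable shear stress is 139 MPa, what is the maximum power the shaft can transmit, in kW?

31600 kW

J = πd⁴/32 = π(0.376)⁴/32 = 1.962×10^-3 m⁴.
T_max = τ_allow·J/r = 1.39×10^8 × 1.962×10^-3 / 0.188 = 1.451e6 N·m.
ω = 21.8 rad/s, so P_max = T_max·ω = 3.163×10^7 W.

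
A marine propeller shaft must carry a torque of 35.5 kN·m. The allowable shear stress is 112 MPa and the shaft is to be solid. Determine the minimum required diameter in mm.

117 mm

For a solid shaft τ_max = 16T/(πd³), so d = (16T/(π τ_allow))^(1/3) = (16·35500/(π·1.12×10^8))^(1/3) = 0.1173 m.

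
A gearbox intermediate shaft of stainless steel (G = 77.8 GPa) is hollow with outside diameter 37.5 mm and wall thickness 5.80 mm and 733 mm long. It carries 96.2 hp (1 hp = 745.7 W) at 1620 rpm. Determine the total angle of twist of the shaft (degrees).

ω = 2π·1620/60 = 169.6 rad/s, so T = P/ω = 96.2×745.7 / 169.6 = 422.9 N·m.
J = π(d_o⁴ − d_i⁴)/32 = π(0.0375⁴ − 0.0259⁴)/32 = 1.500×10^-7 m⁴.
θ = T·L/(G·J) = 422.9 × 0.733 / (77.8×10⁹ × 1.500×10^-7) = 0.02657 rad.

1.52°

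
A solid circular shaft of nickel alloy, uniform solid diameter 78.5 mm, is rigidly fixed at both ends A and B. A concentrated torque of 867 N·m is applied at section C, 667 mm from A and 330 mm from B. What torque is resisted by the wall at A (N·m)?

287 N·m

With uniform GJ and both ends fixed, compatibility θ_AC = θ_CB gives T_A·a = T_B·b, together with T_A + T_B = T₀.
T_A = T₀·b/(a+b) = 867.0·330/997.0 = 287.0 N·m; T_B = 580.0 N·m.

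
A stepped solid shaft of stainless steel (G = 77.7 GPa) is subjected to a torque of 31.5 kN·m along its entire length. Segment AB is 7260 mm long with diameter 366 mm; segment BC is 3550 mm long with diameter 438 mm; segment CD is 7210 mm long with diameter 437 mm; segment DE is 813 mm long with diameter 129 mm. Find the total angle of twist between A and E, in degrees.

J_AB = π(0.366)⁴/32 = 1.76×10^-3 m⁴; J_BC = π(0.438)⁴/32 = 3.61×10^-3 m⁴; J_CD = π(0.437)⁴/32 = 3.58×10^-3 m⁴; J_DE = π(0.129)⁴/32 = 2.72×10^-5 m⁴.
θ = (T/G)·Σ L_i/J_i = (31500/77.7×10⁹)·(7.26/1.76×10^-3 + 3.55/3.61×10^-3 + 7.21/3.58×10^-3 + 0.813/2.72×10^-5) = 0.01501 rad.

0.860°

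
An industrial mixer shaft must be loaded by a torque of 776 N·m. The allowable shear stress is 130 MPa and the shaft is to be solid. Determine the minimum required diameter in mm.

31.2 mm

For a solid shaft τ_max = 16T/(πd³), so d = (16T/(π τ_allow))^(1/3) = (16·776.0/(π·1.30×10^8))^(1/3) = 0.03121 m.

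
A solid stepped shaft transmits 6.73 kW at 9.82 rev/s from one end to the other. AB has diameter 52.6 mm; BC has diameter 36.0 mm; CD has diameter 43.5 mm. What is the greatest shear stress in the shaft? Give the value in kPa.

ω = 2π·9.82 = 61.70 rad/s, so T = P/ω = 6.73×10³ / 61.70 = 109.1 N·m.
Under the same torque, τ_max = 16T/(πd³) is largest where d is smallest — segment BC (d = 36.0 mm).
τ_max = 16·109.1/(π·(0.0360)³) = 1.191×10^7 Pa.

11900 kPa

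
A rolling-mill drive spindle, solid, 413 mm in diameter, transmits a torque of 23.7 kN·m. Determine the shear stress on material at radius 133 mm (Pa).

1.10e6 Pa

J = πd⁴/32 = π(0.413)⁴/32 = 2.856×10^-3 m⁴.
Shear stress varies linearly with radius: τ = T·r/J = 23700 × 0.133 / 2.856×10^-3 = 1.104×10^6 Pa.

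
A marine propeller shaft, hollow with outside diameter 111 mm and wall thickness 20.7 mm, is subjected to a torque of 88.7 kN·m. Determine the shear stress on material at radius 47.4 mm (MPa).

J = π(d_o⁴ − d_i⁴)/32 = π(0.111⁴ − 0.0696⁴)/32 = 1.260×10^-5 m⁴.
Shear stress varies linearly with radius: τ = T·r/J = 88700 × 0.0474 / 1.260×10^-5 = 3.337×10^8 Pa.

334 MPa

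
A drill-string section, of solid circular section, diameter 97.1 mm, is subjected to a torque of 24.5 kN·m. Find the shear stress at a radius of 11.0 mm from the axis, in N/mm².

30.9 N/mm²

J = πd⁴/32 = π(0.0971)⁴/32 = 8.727×10^-6 m⁴.
Shear stress varies linearly with radius: τ = T·r/J = 24500 × 0.0110 / 8.727×10^-6 = 3.088×10^7 Pa.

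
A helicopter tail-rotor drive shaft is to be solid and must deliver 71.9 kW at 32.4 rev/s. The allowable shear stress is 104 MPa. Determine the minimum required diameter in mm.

25.9 mm

ω = 2π·32.4 = 203.6 rad/s, so T = P/ω = 71.9×10³ / 203.6 = 353.2 N·m.
For a solid shaft τ_max = 16T/(πd³), so d = (16T/(π τ_allow))^(1/3) = (16·353.2/(π·1.04×10^8))^(1/3) = 0.02586 m.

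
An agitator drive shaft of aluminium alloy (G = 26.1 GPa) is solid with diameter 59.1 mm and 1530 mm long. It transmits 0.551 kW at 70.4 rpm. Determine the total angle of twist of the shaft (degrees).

0.210°

ω = 2π·70.4/60 = 7.372 rad/s, so T = P/ω = 0.551×10³ / 7.372 = 74.74 N·m.
J = πd⁴/32 = π(0.0591)⁴/32 = 1.198×10^-6 m⁴.
θ = T·L/(G·J) = 74.74 × 1.53 / (26.1×10⁹ × 1.198×10^-6) = 3.658×10^-3 rad.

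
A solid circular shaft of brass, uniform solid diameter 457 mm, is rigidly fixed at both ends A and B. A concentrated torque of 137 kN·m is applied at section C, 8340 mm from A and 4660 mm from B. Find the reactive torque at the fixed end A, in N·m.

With uniform GJ and both ends fixed, compatibility θ_AC = θ_CB gives T_A·a = T_B·b, together with T_A + T_B = T₀.
T_A = T₀·b/(a+b) = 137000·4660/13000 = 49110 N·m; T_B = 87890 N·m.

49100 N·m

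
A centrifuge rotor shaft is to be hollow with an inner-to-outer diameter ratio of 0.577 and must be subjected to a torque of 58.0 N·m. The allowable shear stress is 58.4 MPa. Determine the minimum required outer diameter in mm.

For a hollow shaft with d_i/d_o = 0.577: τ_max = 16T/(π d_o³ (1−k⁴)), so d_o = [16T/(π τ_allow (1−k⁴))]^(1/3) = [16·58.00/(π·5.84×10^7·0.8892)]^(1/3) = 0.01785 m.

17.9 mm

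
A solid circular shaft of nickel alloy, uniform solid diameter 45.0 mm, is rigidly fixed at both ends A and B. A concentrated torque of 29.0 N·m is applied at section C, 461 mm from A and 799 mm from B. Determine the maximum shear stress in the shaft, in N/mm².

1.03 N/mm²

With uniform GJ and both ends fixed, compatibility θ_AC = θ_CB gives T_A·a = T_B·b, together with T_A + T_B = T₀.
T_A = T₀·b/(a+b) = 29.00·799/1260 = 18.39 N·m; T_B = 10.61 N·m.
τ in each portion: τ_AC = 1.03×10^6 Pa, τ_CB = 5.93×10^5 Pa; maximum is in AC.
τ_max = T_AC·r/J = 18.39·0.0225/4.03×10^-7 = 1.028×10^6 Pa.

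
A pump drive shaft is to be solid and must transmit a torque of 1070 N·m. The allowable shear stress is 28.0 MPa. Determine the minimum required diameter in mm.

58.0 mm

For a solid shaft τ_max = 16T/(πd³), so d = (16T/(π τ_allow))^(1/3) = (16·1070/(π·2.80×10^7))^(1/3) = 0.05795 m.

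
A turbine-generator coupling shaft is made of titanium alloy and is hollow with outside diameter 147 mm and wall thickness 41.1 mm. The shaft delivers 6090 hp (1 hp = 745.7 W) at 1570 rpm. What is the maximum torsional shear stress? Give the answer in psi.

ω = 2π·1570/60 = 164.4 rad/s, so T = P/ω = 6090×745.7 / 164.4 = 27620 N·m.
J = π(d_o⁴ − d_i⁴)/32 = π(0.147⁴ − 0.0648⁴)/32 = 4.411×10^-5 m⁴.
τ_max = T·r/J = 27620 × 0.0735 / 4.411×10^-5 = 4.602×10^7 Pa.

6680 psi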